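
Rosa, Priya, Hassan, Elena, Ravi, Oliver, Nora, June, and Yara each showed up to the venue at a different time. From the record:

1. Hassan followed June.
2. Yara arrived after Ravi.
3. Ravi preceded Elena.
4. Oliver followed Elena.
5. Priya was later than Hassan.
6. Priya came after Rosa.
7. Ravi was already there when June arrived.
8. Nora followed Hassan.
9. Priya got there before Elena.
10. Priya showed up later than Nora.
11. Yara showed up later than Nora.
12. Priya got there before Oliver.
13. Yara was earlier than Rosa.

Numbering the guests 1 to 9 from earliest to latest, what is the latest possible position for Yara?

5

Yara must come before Elena, Oliver, Priya, and Rosa — 4 guests forced after them.
Everything else can be placed before Yara in some valid order, so Yara can sit as late as position 9 − 4 = 5.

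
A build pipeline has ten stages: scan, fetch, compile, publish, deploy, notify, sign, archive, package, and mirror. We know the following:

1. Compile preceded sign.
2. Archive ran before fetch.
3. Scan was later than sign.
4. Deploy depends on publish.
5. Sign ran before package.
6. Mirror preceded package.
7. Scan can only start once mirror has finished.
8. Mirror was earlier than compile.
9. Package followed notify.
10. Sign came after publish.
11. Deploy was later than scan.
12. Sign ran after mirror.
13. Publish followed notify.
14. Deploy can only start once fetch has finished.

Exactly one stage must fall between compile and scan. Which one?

Tracing the constraints gives compile → sign → scan, so sign sits after compile and before scan.
No other stage is forced both after compile and before scan.

sign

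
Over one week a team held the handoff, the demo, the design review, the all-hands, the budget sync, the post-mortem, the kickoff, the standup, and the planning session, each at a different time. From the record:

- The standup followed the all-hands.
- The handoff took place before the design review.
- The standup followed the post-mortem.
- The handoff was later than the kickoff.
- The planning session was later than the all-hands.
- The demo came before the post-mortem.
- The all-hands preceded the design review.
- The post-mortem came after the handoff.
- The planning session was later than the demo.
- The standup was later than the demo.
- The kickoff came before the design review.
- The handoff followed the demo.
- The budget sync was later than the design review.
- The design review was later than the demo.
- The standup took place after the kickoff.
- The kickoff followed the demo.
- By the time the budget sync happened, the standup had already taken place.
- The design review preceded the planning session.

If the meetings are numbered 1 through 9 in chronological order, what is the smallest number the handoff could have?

The demo and the kickoff must both come before the handoff — 2 forced predecessors.
Nothing else is forced ahead of the handoff, so its earliest slot is position 2 + 1 = 3.

3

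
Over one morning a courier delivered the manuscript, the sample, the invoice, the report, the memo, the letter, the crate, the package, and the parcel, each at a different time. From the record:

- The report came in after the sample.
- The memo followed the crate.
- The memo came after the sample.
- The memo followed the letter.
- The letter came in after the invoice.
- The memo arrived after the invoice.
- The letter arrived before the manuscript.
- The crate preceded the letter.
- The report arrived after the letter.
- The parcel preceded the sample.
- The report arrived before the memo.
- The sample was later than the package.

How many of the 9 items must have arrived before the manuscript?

3

Directly stated before the manuscript: the letter.
The crate reaches the manuscript via the crate → the letter → the manuscript.
The invoice reaches the manuscript via the invoice → the letter → the manuscript.
No chain forces the report (or any of the others) ahead of the manuscript.
That's the crate, the invoice, and the letter — 3 in all.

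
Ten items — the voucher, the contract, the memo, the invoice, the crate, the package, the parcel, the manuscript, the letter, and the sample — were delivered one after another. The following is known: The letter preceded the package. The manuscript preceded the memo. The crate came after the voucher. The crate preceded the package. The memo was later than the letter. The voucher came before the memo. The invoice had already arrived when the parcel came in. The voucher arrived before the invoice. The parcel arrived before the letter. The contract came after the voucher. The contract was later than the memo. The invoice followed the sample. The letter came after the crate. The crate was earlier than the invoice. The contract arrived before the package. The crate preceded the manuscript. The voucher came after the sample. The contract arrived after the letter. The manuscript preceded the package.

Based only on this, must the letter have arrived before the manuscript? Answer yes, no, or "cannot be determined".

No chain of stated constraints runs from the letter to the manuscript, and none runs from the manuscript to the letter either.
So the relative order of the letter and the manuscript is not fixed by the given facts.

cannot be determined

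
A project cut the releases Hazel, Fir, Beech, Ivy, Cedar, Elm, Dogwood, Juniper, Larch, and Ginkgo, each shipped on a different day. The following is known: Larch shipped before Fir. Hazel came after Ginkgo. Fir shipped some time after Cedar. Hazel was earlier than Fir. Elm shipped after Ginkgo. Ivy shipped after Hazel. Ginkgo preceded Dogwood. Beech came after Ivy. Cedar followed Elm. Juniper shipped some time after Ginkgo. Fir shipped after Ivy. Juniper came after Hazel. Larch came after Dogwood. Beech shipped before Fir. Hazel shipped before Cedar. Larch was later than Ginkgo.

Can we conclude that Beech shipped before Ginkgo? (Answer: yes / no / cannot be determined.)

no

Tracing the constraints gives Ginkgo → Hazel → Ivy → Beech, so Ginkgo must come before Beech.
That means Beech cannot be before Ginkgo.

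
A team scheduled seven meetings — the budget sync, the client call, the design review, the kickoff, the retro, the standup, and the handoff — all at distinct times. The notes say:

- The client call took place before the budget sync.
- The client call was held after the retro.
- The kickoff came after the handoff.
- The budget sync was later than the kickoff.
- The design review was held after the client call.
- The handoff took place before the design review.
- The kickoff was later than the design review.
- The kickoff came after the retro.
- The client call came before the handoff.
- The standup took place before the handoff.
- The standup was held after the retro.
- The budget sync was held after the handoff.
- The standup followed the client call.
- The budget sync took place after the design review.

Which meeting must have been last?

the budget sync

Every other meeting has a chain of constraints placing it before the budget sync, so the budget sync is last.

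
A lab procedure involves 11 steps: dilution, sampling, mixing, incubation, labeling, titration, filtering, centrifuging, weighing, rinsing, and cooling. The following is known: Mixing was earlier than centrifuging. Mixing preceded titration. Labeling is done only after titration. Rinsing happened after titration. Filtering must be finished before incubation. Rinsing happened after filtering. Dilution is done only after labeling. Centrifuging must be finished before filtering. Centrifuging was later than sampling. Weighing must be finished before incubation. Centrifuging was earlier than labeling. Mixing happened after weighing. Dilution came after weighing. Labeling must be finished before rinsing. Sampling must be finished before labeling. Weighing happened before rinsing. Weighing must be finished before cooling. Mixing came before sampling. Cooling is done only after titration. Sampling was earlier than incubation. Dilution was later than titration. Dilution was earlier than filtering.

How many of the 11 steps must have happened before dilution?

Directly stated before dilution: labeling, titration, and weighing.
Centrifuging reaches dilution via centrifuging → labeling → dilution.
Mixing reaches dilution via mixing → titration → dilution.
Sampling reaches dilution via sampling → labeling → dilution.
No chain forces incubation (or any of the others) ahead of dilution.
That's centrifuging, labeling, mixing, sampling, titration, and weighing — 6 in all.

6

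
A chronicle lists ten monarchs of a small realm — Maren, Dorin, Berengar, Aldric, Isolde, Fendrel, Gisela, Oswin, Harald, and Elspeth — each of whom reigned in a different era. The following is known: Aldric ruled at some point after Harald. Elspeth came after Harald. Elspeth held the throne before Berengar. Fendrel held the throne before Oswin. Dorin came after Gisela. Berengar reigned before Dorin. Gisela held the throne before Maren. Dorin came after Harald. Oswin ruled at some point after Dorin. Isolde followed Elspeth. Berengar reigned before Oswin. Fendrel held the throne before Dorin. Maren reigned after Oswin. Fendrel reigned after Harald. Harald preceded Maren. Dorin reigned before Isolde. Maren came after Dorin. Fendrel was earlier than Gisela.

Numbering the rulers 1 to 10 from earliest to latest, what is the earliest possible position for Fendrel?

Harald must come before Fendrel — 1 forced predecessor.
Nothing else is forced ahead of Fendrel, so their earliest slot is position 1 + 1 = 2.

2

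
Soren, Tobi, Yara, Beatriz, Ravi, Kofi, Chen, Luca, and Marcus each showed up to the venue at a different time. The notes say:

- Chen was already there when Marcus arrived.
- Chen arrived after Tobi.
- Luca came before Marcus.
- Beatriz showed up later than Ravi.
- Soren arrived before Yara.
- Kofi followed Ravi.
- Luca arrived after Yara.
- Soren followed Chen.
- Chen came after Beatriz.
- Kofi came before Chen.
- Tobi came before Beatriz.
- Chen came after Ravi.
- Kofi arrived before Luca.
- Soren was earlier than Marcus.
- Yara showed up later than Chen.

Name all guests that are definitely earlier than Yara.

Beatriz, Chen, Kofi, Ravi, Soren, Tobi

Directly stated before Yara: Chen and Soren.
Beatriz reaches Yara via Beatriz → Chen → Yara.
Kofi reaches Yara via Kofi → Chen → Yara.
Ravi reaches Yara via Ravi → Chen → Yara.
Likewise Tobi reaches Yara by chaining the stated constraints.
No chain forces Marcus (or any of the others) ahead of Yara.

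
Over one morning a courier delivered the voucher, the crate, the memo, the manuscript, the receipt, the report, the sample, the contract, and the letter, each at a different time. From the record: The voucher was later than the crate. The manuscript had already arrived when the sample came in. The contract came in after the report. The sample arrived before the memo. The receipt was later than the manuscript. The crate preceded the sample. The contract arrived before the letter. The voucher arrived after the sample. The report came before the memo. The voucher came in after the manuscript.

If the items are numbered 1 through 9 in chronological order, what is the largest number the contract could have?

8

The contract must come before the letter — 1 item forced after it.
Everything else can be placed before the contract in some valid order, so the contract can sit as late as position 9 − 1 = 8.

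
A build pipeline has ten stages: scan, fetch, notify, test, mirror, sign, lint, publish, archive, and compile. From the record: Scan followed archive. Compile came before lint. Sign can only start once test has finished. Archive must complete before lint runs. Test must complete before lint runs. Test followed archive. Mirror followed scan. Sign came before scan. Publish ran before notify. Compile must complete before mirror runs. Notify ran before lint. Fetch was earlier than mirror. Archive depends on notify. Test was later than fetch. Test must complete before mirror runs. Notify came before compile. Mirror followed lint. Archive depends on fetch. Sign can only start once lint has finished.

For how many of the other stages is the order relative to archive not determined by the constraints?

Forced before archive: fetch, notify, and publish; forced after archive: lint, mirror, scan, sign, and test.
That leaves compile with no forced order relative to archive — 1.

1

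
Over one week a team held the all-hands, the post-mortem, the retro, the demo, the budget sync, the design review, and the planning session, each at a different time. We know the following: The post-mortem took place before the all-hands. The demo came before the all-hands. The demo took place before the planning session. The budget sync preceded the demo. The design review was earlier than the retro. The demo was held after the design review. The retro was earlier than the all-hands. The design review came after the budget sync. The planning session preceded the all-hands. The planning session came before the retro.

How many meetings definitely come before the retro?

4

Directly stated before the retro: the design review and the planning session.
The budget sync reaches the retro via the budget sync → the design review → the retro.
The demo reaches the retro via the demo → the planning session → the retro.
No chain forces the all-hands (or any of the others) ahead of the retro.
That's the budget sync, the demo, the design review, and the planning session — 4 in all.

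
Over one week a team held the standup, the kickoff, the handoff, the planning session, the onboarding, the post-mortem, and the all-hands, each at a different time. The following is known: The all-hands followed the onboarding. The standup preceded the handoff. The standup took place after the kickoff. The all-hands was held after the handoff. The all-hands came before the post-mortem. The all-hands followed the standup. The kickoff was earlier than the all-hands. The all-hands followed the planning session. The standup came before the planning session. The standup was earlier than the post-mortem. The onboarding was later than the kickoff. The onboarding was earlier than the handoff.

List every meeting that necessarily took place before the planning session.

the kickoff, the standup

Directly stated before the planning session: the standup.
The kickoff reaches the planning session via the kickoff → the standup → the planning session.
No chain forces the post-mortem (or any of the others) ahead of the planning session.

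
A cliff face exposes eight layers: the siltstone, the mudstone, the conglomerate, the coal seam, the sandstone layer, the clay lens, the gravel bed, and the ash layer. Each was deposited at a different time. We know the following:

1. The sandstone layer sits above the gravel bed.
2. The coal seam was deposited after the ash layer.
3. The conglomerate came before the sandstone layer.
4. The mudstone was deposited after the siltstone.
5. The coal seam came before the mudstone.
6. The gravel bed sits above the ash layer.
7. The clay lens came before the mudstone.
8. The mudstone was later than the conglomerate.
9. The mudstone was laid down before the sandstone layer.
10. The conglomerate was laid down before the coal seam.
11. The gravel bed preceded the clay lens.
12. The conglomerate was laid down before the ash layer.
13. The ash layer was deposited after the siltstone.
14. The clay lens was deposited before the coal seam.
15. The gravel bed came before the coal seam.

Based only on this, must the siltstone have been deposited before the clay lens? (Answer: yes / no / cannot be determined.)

yes

Chain the constraints: the siltstone → the ash layer → the gravel bed → the clay lens. Each link is directly stated, so the siltstone comes before the clay lens.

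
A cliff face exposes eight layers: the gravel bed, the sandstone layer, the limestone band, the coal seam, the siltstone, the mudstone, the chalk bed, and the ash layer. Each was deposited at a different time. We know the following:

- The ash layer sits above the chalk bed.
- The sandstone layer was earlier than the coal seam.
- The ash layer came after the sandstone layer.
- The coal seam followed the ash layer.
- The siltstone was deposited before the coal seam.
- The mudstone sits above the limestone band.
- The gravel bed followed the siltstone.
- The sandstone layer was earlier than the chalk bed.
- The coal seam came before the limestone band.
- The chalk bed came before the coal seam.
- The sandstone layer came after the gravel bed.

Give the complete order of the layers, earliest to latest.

the siltstone, the gravel bed, the sandstone layer, the chalk bed, the ash layer, the coal seam, the limestone band, the mudstone

The constraints fix every adjacent pair, so only one ordering works:
the siltstone → the gravel bed → the sandstone layer → the chalk bed → the ash layer → the coal seam → the limestone band → the mudstone.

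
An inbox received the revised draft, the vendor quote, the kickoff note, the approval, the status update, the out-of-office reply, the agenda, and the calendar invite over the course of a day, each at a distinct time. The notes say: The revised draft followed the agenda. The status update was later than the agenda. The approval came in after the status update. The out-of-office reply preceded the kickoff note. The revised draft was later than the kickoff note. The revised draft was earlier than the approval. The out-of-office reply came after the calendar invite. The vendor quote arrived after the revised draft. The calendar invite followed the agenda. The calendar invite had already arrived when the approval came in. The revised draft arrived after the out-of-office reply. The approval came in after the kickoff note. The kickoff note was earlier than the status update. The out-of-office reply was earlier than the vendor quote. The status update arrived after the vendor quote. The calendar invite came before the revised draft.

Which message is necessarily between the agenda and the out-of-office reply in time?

Tracing the constraints gives the agenda → the calendar invite → the out-of-office reply, so the calendar invite sits after the agenda and before the out-of-office reply.
No other message is forced both after the agenda and before the out-of-office reply.

the calendar invite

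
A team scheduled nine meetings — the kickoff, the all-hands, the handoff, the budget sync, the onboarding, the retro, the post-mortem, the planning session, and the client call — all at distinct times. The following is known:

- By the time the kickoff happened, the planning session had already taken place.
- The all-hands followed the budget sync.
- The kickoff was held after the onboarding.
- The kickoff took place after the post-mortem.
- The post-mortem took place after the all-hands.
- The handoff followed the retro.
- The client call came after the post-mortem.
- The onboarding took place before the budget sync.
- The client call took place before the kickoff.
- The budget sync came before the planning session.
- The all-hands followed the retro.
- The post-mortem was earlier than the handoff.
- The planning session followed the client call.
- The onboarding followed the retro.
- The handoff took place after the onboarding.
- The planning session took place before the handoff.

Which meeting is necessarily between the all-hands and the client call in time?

Tracing the constraints gives the all-hands → the post-mortem → the client call, so the post-mortem sits after the all-hands and before the client call.
No other meeting is forced both after the all-hands and before the client call.

the post-mortem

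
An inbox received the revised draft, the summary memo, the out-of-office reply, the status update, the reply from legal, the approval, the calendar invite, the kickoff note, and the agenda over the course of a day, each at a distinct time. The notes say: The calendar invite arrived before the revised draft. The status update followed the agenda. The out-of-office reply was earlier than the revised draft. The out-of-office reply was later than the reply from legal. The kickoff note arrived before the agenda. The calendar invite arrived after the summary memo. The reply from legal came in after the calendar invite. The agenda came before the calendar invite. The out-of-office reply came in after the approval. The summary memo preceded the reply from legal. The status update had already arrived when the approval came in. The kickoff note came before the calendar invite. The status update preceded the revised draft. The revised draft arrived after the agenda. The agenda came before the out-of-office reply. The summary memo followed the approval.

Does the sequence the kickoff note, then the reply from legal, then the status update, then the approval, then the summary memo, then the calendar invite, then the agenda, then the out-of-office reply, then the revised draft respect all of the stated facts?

The constraints require the calendar invite before the reply from legal, but in the proposed sequence the reply from legal appears ahead of the calendar invite. That one violation is enough.

no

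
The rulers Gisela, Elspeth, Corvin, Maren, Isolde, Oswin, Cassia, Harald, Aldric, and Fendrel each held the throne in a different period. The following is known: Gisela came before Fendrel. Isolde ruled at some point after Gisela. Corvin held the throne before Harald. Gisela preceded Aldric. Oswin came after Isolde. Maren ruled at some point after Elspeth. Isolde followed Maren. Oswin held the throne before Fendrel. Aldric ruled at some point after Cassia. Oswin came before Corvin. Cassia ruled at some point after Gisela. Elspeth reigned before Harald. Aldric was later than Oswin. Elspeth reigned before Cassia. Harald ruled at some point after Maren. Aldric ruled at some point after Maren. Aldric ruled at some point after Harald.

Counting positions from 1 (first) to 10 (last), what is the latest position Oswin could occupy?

Oswin must come before Aldric, Corvin, Fendrel, and Harald — 4 rulers forced after them.
Everything else can be placed before Oswin in some valid order, so Oswin can sit as late as position 10 − 4 = 6.

6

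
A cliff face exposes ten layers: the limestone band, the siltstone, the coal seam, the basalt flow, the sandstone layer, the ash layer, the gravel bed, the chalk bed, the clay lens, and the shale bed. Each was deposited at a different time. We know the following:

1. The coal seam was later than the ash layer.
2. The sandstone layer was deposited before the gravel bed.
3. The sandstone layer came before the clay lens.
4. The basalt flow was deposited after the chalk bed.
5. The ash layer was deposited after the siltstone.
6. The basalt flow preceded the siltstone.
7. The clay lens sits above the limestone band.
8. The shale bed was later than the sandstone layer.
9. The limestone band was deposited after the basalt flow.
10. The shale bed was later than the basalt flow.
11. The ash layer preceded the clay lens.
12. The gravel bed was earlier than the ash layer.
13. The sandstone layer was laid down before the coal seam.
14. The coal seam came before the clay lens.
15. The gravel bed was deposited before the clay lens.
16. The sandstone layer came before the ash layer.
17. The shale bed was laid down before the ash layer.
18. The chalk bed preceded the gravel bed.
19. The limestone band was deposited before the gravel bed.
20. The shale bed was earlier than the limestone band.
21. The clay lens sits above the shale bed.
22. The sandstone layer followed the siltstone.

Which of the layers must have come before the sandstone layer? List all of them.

Directly stated before the sandstone layer: the siltstone.
The basalt flow reaches the sandstone layer via the basalt flow → the siltstone → the sandstone layer.
The chalk bed reaches the sandstone layer via the chalk bed → the basalt flow → the siltstone → the sandstone layer.
No chain forces the coal seam (or any of the others) ahead of the sandstone layer.

the basalt flow, the chalk bed, the siltstone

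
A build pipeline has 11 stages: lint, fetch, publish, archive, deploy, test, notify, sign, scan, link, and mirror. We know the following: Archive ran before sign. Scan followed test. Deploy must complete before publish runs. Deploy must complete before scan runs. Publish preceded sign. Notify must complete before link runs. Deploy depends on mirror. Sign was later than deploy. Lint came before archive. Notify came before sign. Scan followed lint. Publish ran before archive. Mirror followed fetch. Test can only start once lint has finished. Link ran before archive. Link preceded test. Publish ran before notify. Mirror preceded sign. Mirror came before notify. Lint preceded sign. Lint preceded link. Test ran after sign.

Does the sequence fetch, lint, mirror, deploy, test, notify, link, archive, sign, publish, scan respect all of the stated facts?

The constraints require publish before notify, but in the proposed sequence notify appears ahead of publish. That one violation is enough.

no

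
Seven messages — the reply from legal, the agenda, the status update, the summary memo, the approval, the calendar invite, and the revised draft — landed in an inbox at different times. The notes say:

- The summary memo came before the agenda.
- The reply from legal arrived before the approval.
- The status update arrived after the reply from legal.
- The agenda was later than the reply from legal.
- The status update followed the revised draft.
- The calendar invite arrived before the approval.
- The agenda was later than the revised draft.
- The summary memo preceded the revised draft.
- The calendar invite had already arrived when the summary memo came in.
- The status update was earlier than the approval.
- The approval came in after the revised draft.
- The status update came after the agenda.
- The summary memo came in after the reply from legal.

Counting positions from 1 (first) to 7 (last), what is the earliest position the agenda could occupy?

5

The calendar invite, the reply from legal, the revised draft, and the summary memo must all come before the agenda — 4 forced predecessors.
Nothing else is forced ahead of the agenda, so its earliest slot is position 4 + 1 = 5.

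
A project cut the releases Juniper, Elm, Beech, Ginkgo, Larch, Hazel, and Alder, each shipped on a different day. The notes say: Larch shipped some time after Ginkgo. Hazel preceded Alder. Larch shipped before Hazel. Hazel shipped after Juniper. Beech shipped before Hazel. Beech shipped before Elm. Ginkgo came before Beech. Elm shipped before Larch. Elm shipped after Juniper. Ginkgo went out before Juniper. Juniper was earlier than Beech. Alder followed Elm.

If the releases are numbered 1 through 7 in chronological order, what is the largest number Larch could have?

Larch must come before Alder and Hazel — 2 releases forced after it.
Everything else can be placed before Larch in some valid order, so Larch can sit as late as position 7 − 2 = 5.

5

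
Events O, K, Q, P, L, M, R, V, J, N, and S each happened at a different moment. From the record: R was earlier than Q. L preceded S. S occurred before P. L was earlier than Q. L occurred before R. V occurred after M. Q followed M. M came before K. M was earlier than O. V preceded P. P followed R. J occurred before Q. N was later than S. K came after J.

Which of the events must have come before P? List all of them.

Directly stated before P: R, S, and V.
L reaches P via L → S → P.
M reaches P via M → V → P.

L, M, R, S, V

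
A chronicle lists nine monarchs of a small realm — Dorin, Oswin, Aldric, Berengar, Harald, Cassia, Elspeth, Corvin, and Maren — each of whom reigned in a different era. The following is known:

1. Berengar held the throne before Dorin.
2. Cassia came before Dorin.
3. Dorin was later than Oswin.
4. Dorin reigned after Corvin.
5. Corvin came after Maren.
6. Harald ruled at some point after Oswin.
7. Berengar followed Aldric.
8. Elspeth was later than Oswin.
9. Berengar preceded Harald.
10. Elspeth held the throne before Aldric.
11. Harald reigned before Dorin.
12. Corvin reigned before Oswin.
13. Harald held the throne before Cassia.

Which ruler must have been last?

Every other ruler has a chain of constraints placing them before Dorin, so Dorin is last.

Dorin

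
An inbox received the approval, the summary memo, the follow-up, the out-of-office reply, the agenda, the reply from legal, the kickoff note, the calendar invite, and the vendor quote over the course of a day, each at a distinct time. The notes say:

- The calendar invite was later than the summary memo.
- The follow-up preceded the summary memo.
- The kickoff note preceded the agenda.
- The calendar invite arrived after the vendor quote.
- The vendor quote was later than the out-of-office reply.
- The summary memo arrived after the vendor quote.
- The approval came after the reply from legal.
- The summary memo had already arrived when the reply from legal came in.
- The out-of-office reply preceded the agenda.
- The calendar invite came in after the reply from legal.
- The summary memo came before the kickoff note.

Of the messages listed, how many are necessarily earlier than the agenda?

Directly stated before the agenda: the kickoff note and the out-of-office reply.
The follow-up reaches the agenda via the follow-up → the summary memo → the kickoff note → the agenda.
The summary memo reaches the agenda via the summary memo → the kickoff note → the agenda.
The vendor quote reaches the agenda via the vendor quote → the summary memo → the kickoff note → the agenda.
No chain forces the approval (or any of the others) ahead of the agenda.
That's the follow-up, the kickoff note, the out-of-office reply, the summary memo, and the vendor quote — 5 in all.

5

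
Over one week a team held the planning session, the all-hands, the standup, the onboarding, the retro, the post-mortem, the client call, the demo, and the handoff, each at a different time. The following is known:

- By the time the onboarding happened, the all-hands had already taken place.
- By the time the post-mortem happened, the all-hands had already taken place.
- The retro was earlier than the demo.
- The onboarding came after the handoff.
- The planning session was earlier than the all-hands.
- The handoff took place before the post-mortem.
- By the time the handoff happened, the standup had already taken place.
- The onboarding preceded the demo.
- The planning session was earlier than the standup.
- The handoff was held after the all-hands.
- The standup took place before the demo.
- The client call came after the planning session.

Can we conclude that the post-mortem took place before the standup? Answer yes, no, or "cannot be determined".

no

Tracing the constraints gives the standup → the handoff → the post-mortem, so the standup must come before the post-mortem.
That means the post-mortem cannot be before the standup.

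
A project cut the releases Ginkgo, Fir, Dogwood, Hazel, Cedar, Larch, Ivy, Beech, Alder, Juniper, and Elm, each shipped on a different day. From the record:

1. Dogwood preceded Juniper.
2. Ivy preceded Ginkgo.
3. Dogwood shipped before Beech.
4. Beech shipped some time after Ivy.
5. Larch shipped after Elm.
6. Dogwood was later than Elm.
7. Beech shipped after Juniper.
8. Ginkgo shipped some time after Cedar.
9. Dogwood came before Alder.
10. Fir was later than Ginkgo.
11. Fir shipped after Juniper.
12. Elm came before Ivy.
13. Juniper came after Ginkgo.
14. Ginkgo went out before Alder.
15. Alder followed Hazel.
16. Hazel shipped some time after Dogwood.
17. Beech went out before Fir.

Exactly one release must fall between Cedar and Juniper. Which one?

Ginkgo

Tracing the constraints gives Cedar → Ginkgo → Juniper, so Ginkgo sits after Cedar and before Juniper.
No other release is forced both after Cedar and before Juniper.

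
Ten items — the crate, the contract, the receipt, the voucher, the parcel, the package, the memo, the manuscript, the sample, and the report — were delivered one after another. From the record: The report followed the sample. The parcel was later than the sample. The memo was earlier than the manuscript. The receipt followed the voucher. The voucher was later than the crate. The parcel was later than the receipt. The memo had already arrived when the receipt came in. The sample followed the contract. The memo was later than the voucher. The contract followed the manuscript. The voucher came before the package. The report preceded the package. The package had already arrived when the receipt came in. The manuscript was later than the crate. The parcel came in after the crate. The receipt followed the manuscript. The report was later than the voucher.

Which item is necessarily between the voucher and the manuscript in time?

Tracing the constraints gives the voucher → the memo → the manuscript, so the memo sits after the voucher and before the manuscript.
No other item is forced both after the voucher and before the manuscript.

the memo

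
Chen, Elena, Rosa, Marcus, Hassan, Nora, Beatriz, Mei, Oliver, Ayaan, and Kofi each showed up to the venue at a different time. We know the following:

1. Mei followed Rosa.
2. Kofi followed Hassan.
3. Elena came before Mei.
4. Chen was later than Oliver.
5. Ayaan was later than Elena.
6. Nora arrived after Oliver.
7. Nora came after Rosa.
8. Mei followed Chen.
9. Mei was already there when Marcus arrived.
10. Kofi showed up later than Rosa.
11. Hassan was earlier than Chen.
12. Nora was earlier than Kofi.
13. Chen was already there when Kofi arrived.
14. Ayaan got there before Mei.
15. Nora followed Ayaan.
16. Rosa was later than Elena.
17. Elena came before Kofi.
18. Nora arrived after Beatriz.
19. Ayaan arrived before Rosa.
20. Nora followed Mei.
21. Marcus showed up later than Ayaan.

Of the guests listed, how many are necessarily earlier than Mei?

Directly stated before Mei: Ayaan, Chen, Elena, and Rosa.
Hassan reaches Mei via Hassan → Chen → Mei.
Oliver reaches Mei via Oliver → Chen → Mei.
That's Ayaan, Chen, Elena, Hassan, Oliver, and Rosa — 6 in all.

6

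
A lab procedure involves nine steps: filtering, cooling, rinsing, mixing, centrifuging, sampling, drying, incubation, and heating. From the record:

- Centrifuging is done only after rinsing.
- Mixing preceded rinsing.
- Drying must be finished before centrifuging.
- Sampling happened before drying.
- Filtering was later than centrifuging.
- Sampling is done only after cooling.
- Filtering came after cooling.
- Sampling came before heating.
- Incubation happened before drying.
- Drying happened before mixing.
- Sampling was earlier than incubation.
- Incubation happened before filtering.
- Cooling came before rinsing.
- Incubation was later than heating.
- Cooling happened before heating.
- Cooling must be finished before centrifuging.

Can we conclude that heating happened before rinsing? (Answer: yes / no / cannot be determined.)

yes

Chain the constraints: heating → incubation → drying → mixing → rinsing. Each link is directly stated, so heating comes before rinsing.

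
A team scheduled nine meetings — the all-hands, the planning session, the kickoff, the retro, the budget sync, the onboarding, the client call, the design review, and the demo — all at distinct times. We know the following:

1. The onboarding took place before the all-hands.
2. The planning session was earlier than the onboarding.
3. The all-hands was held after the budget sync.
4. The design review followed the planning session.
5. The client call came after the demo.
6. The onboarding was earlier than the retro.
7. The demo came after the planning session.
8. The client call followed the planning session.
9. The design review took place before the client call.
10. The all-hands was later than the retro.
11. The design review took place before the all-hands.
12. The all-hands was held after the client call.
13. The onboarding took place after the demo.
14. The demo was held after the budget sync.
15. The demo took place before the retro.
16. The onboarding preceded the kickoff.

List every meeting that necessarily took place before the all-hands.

Directly stated before the all-hands: the budget sync, the client call, the design review, the onboarding, and the retro.
The demo reaches the all-hands via the demo → the client call → the all-hands.
The planning session reaches the all-hands via the planning session → the design review → the all-hands.
No chain forces the kickoff ahead of the all-hands.

the budget sync, the client call, the demo, the design review, the onboarding, the planning session, the retro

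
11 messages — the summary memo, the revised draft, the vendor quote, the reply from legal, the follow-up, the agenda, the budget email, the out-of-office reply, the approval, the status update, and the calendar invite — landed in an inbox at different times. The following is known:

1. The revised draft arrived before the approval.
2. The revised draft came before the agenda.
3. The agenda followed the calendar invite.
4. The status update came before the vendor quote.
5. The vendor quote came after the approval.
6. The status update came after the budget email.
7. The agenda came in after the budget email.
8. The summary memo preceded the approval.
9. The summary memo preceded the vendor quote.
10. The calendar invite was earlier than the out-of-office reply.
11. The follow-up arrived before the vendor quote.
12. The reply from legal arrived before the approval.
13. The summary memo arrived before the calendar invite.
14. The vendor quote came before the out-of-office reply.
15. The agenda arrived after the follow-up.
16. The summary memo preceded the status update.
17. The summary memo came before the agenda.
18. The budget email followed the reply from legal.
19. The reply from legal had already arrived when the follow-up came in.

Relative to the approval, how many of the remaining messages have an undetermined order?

Forced before the approval: the reply from legal, the revised draft, and the summary memo; forced after the approval: the out-of-office reply and the vendor quote.
That leaves the agenda, the budget email, the calendar invite, the follow-up, and the status update with no forced order relative to the approval — 5.

5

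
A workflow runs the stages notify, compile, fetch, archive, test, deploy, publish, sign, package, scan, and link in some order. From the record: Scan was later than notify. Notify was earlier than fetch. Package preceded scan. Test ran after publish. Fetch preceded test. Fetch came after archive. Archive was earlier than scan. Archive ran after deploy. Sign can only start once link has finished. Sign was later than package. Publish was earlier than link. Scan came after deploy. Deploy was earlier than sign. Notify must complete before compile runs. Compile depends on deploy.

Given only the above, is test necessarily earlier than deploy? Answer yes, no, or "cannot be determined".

no

Tracing the constraints gives deploy → archive → fetch → test, so deploy must come before test.
That means test cannot be before deploy.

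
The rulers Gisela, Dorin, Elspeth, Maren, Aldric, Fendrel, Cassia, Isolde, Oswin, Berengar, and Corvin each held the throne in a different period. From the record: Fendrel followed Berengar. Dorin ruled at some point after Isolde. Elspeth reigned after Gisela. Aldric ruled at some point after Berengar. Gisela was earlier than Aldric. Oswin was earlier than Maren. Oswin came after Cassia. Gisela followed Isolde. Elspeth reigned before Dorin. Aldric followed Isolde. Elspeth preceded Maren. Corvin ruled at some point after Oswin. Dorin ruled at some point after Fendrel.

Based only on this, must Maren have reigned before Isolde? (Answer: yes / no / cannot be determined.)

no

Tracing the constraints gives Isolde → Gisela → Elspeth → Maren, so Isolde must come before Maren.
That means Maren cannot be before Isolde.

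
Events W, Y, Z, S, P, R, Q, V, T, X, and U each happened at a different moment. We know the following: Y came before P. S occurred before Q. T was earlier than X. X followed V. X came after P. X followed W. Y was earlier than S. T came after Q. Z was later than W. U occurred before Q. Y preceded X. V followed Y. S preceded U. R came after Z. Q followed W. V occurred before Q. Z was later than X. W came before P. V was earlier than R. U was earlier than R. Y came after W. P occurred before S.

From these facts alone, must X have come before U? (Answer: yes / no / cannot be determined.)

no

Tracing the constraints gives U → Q → T → X, so U must come before X.
That means X cannot be before U.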